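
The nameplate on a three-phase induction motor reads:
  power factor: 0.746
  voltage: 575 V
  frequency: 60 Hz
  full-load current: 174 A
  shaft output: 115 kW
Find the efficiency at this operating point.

P_out = 115 kW = 115000 W
P_in = √3·V_L·I_L·cosφ = 1.732 × 575 × 174 × 0.746 = 129272 W
η = P_out / P_in = 115000 / 129272 = 0.890 = 89.0%

89.0 %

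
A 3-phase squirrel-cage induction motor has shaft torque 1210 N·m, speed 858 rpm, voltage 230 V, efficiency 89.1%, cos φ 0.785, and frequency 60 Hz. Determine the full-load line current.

390 A

ω = 2π×858/60 = 89.85 rad/s; P_out = τω = 1210 × 89.85 = 108719 W
P_in = P_out / η = 108719 / 0.891 = 122019 W
I_L = P_in / (√3·V_L·cosφ) = 122019 / (1.732 × 230 × 0.785) = 390 A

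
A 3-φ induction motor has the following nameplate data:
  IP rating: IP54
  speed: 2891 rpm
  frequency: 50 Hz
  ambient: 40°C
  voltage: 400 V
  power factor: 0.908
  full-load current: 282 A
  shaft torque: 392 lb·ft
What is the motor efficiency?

90.7 %

τ = 392 lb·ft × 1.356 = 531.6 N·m
ω = 2π × 2891/60 = 302.7 rad/s; P_out = τω = 531.6 × 302.7 = 160915 W
P_in = √3·V_L·I_L·cosφ = 1.732 × 400 × 282 × 0.908 = 177396 W
η = P_out / P_in = 160915 / 177396 = 0.907 = 90.7%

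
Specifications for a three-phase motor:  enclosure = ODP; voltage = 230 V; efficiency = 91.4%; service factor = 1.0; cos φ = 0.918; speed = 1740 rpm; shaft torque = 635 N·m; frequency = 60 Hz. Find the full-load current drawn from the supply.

346 A

ω = 2π×1740/60 = 182.2 rad/s; P_out = τω = 635 × 182.2 = 115697 W
P_in = P_out / η = 115697 / 0.914 = 126583 W
I_L = P_in / (√3·V_L·cosφ) = 126583 / (1.732 × 230 × 0.918) = 346 A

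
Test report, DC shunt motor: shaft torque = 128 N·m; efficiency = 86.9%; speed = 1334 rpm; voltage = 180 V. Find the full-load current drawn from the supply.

ω = 2π×1334/60 = 139.7 rad/s; P_out = τω = 128 × 139.7 = 17882 W
P_in = P_out / η = 17882 / 0.869 = 20578 W
I = P_in / V = 20578 / 180 = 114 A

114 A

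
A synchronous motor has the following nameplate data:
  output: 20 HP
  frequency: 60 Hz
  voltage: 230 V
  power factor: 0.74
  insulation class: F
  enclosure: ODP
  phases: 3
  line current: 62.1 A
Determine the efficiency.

P_out = 20 × 746 = 14920 W
P_in = √3·V_L·I_L·cosφ = 1.732 × 230 × 62.1 × 0.74 = 18306 W
η = P_out / P_in = 14920 / 18306 = 0.815 = 81.5%

81.5 %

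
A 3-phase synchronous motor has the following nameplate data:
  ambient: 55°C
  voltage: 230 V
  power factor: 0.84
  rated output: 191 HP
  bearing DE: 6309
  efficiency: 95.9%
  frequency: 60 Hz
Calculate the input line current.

P_out = 191 × 746 = 142486 W
P_in = P_out / η = 142486 / 0.959 = 148578 W
I_L = P_in / (√3·V_L·cosφ) = 148578 / (1.732 × 230 × 0.84) = 444 A

444 A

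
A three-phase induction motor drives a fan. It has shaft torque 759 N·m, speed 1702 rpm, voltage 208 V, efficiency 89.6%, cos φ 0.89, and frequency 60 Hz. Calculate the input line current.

ω = 2π×1702/60 = 178.2 rad/s; P_out = τω = 759 × 178.2 = 135254 W
P_in = P_out / η = 135254 / 0.896 = 150953 W
I_L = P_in / (√3·V_L·cosφ) = 150953 / (1.732 × 208 × 0.89) = 471 A

471 A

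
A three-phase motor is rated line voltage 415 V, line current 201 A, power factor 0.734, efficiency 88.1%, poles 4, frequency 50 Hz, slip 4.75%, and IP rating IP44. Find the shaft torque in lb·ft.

P_in = √3·V·I·cosφ = 1.732 × 415 × 201 × 0.734 = 106044 W
P_out = η·P_in = 0.881 × 106044 = 93425 W
n_s = 120×50/4 = 1500 rpm; n = 1500×(1−0.0475) = 1429 rpm
ω = 2π×1429/60 = 149.6 rad/s
τ = P_out/ω = 93425/149.6 = 624.5 N·m
In lb·ft: 624.5/1.356 = 461 lb·ft

461 lb·ft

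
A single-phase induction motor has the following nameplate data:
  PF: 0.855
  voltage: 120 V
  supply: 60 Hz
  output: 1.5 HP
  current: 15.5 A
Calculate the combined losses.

471 W

P_in = V·I·cosφ = 120×15.5×0.855 = 1590 W
P_out = 1.5×746 = 1119 W
Losses = P_in − P_out = 1590 − 1119 = 471 W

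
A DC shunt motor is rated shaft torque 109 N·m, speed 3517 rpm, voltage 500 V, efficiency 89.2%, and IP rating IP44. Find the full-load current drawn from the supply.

ω = 2π×3517/60 = 368.3 rad/s; P_out = τω = 109 × 368.3 = 40145 W
P_in = P_out / η = 40145 / 0.892 = 45006 W
I = P_in / V = 45006 / 500 = 90 A

90 A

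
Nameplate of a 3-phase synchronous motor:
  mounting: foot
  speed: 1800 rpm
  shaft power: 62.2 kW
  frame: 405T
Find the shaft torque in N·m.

330 N·m

ω = 2π × 1800/60 = 188.5 rad/s
τ = P/ω = 62200/188.5 = 330 N·m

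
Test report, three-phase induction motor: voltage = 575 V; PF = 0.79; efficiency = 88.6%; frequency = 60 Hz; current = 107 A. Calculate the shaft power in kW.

P_in = √3·V·I·cosφ = 1.732 × 575 × 107 × 0.79 = 84183 W
P_out = η·P_in = 0.886 × 84183 = 74586 W

74.6 kW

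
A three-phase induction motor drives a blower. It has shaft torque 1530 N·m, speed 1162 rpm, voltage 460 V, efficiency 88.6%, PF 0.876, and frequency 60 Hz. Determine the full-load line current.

ω = 2π×1162/60 = 121.7 rad/s; P_out = τω = 1530 × 121.7 = 186201 W
P_in = P_out / η = 186201 / 0.886 = 210159 W
I_L = P_in / (√3·V_L·cosφ) = 210159 / (1.732 × 460 × 0.876) = 301 A

301 A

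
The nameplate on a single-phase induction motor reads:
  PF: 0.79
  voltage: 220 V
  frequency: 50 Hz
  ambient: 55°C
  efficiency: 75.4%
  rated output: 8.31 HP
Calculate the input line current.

P_out = 8.31 × 746 = 6199 W
P_in = P_out / η = 6199 / 0.754 = 8221 W
I = P_in / (V·cosφ) = 8221 / (220 × 0.79) = 47.3 A

47.3 A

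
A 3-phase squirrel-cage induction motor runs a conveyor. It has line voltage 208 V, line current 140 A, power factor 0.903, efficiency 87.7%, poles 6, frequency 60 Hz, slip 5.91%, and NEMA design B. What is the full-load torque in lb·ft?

P_in = √3·V·I·cosφ = 1.732 × 208 × 140 × 0.903 = 45544 W
P_out = η·P_in = 0.877 × 45544 = 39942 W
n_s = 120×60/6 = 1200 rpm; n = 1200×(1−0.0591) = 1129 rpm
ω = 2π×1129/60 = 118.2 rad/s
τ = P_out/ω = 39942/118.2 = 337.9 N·m
In lb·ft: 337.9/1.356 = 249 lb·ft

249 lb·ft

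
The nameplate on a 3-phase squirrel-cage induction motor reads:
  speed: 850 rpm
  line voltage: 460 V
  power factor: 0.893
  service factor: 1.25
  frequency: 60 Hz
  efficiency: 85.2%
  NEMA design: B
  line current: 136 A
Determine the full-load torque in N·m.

926 N·m

P_in = √3·V·I·cosφ = 1.732 × 460 × 136 × 0.893 = 96760 W
P_out = η·P_in = 0.852 × 96760 = 82440 W
n = 850 rpm
ω = 2π×850/60 = 89.01 rad/s
τ = P_out/ω = 82440/89.01 = 926 N·m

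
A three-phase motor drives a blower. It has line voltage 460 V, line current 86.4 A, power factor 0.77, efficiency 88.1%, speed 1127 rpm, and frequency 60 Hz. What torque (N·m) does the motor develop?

P_in = √3·V·I·cosφ = 1.732 × 460 × 86.4 × 0.77 = 53004 W
P_out = η·P_in = 0.881 × 53004 = 46697 W
n = 1127 rpm
ω = 2π×1127/60 = 118 rad/s
τ = P_out/ω = 46697/118 = 396 N·m

396 N·m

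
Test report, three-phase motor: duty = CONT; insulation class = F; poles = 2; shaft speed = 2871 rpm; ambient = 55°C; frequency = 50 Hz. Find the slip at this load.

n_s = 120f/p = 120×50/2 = 3000 rpm
s = (n_s − n)/n_s = (3000 − 2871)/3000 = 0.0430

4.3 %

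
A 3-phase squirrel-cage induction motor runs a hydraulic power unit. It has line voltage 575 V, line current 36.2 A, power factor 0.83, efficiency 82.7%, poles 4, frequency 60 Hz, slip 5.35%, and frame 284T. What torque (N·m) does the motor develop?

139 N·m

P_in = √3·V·I·cosφ = 1.732 × 575 × 36.2 × 0.83 = 29923 W
P_out = η·P_in = 0.827 × 29923 = 24746 W
n_s = 120×60/4 = 1800 rpm; n = 1800×(1−0.0535) = 1704 rpm
ω = 2π×1704/60 = 178.4 rad/s
τ = P_out/ω = 24746/178.4 = 139 N·m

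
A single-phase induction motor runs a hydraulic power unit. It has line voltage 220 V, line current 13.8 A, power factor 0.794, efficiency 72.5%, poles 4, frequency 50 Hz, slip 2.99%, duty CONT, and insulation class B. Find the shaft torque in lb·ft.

P_in = V·I·cosφ = 220 × 13.8 × 0.794 = 2411 W
P_out = η·P_in = 0.725 × 2411 = 1748 W
n_s = 120×50/4 = 1500 rpm; n = 1500×(1−0.0299) = 1455 rpm
ω = 2π×1455/60 = 152.4 rad/s
τ = P_out/ω = 1748/152.4 = 11.47 N·m
In lb·ft: 11.47/1.356 = 8.46 lb·ft

8.46 lb·ft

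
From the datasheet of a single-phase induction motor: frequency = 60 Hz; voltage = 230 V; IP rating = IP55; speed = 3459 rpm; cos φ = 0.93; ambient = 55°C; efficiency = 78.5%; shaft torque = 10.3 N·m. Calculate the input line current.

22.2 A

ω = 2π×3459/60 = 362.2 rad/s; P_out = τω = 10.3 × 362.2 = 3731 W
P_in = P_out / η = 3731 / 0.785 = 4753 W
I = P_in / (V·cosφ) = 4753 / (230 × 0.93) = 22.2 A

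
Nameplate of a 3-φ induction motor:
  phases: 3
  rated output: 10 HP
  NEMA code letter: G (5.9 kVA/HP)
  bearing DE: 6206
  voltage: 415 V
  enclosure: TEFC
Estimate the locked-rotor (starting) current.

82.1 A

S_LR = 5.9 × 10 = 59 kVA
I_LR = S_LR/(√3·V_L) = 59000/(1.732×415) = 82.1 A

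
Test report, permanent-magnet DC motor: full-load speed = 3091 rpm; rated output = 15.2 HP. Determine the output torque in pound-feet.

P_out = 15.2 × 746 = 11339 W
ω = 2π × 3091/60 = 323.7 rad/s
τ = P_out/ω = 11339/323.7 = 35.03 N·m
In lb·ft: 35.03/1.356 = 25.8 lb·ft

25.8 lb·ft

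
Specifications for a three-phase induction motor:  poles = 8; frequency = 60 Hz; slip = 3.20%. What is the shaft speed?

871 rpm

n_s = 120f/p = 120×60/8 = 900 rpm
n = n_s(1 − s) = 900 × (1 − 0.032) = 871 rpm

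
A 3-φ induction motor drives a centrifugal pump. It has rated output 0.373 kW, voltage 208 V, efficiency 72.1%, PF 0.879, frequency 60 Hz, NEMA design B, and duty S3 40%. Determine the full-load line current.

P_out = 0.373 kW = 373 W
P_in = P_out / η = 373 / 0.721 = 517 W
I_L = P_in / (√3·V_L·cosφ) = 517 / (1.732 × 208 × 0.879) = 1.63 A

1.63 A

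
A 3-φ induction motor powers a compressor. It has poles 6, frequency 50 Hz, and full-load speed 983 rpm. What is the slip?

n_s = 120f/p = 120×50/6 = 1000 rpm
s = (n_s − n)/n_s = (1000 − 983)/1000 = 0.0170

1.7 %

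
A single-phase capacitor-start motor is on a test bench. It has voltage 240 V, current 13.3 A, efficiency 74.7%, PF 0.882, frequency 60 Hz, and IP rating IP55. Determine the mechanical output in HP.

2.82 HP

P_in = V·I·cosφ = 240 × 13.3 × 0.882 = 2815 W
P_out = η·P_in = 0.747 × 2815 = 2103 W
= 2103/746 = 2.82 HP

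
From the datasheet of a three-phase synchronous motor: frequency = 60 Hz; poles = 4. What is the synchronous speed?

n_s = 120f/p = 120×60/4 = 1800 rpm

1800 rpm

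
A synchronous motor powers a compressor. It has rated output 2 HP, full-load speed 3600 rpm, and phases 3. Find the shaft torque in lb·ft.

2.92 lb·ft

P_out = 2 × 746 = 1492 W
ω = 2π × 3600/60 = 377 rad/s
τ = P_out/ω = 1492/377 = 3.958 N·m
In lb·ft: 3.958/1.356 = 2.92 lb·ft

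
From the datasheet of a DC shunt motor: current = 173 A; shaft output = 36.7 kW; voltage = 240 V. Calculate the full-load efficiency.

88.4 %

P_out = 36.7 kW = 36700 W
P_in = V·I = 240 × 173 = 41520 W
η = P_out / P_in = 36700 / 41520 = 0.884 = 88.4%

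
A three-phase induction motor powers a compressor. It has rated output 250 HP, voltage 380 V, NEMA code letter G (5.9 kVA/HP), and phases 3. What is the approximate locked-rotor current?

2240 A

S_LR = 5.9 × 250 = 1475 kVA
I_LR = S_LR/(√3·V_L) = 1475000/(1.732×380) = 2240 A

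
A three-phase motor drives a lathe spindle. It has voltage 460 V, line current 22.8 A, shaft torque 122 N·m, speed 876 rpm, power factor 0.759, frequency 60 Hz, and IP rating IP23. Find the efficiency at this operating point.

81.2 %

ω = 2π × 876/60 = 91.73 rad/s; P_out = τω = 122 × 91.73 = 11191 W
P_in = √3·V_L·I_L·cosφ = 1.732 × 460 × 22.8 × 0.759 = 13787 W
η = P_out / P_in = 11191 / 13787 = 0.812 = 81.2%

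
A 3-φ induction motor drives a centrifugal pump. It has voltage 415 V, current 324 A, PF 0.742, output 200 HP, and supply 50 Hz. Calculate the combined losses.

23600 W

P_in = √3·V·I·cosφ = 1.732×415×324×0.742 = 172800 W
P_out = 200×746 = 149200 W
Losses = P_in − P_out = 172800 − 149200 = 23600 W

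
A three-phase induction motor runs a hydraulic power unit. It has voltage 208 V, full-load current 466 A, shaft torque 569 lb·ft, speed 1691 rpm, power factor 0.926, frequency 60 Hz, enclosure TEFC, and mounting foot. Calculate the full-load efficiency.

87.9 %

τ = 569 lb·ft × 1.356 = 771.6 N·m
ω = 2π × 1691/60 = 177.1 rad/s; P_out = τω = 771.6 × 177.1 = 136650 W
P_in = √3·V_L·I_L·cosφ = 1.732 × 208 × 466 × 0.926 = 155456 W
η = P_out / P_in = 136650 / 155456 = 0.879 = 87.9%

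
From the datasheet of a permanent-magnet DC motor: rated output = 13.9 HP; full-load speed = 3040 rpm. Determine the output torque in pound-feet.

P_out = 13.9 × 746 = 10369 W
ω = 2π × 3040/60 = 318.3 rad/s
τ = P_out/ω = 10369/318.3 = 32.58 N·m
In lb·ft: 32.58/1.356 = 24 lb·ft

24 lb·ft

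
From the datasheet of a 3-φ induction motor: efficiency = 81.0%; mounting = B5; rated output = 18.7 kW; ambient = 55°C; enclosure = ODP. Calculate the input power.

P_out = 18700 W
P_in = P_out/η = 18700/0.81 = 23086 W = 23.1 kW

23.1 kW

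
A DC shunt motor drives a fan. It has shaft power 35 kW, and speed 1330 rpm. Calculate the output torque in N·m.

ω = 2π × 1330/60 = 139.3 rad/s
τ = P/ω = 35000/139.3 = 251 N·m

251 N·m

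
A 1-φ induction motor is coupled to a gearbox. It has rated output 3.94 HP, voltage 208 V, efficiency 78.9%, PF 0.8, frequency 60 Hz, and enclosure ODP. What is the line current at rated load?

P_out = 3.94 × 746 = 2939 W
P_in = P_out / η = 2939 / 0.789 = 3725 W
I = P_in / (V·cosφ) = 3725 / (208 × 0.8) = 22.4 A

22.4 A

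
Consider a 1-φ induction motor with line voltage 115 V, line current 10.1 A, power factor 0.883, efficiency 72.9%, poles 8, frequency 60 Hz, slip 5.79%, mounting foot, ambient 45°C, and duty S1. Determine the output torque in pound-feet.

6.21 lb·ft

P_in = V·I·cosφ = 115 × 10.1 × 0.883 = 1026 W
P_out = η·P_in = 0.729 × 1026 = 748 W
n_s = 120×60/8 = 900 rpm; n = 900×(1−0.0579) = 848 rpm
ω = 2π×848/60 = 88.8 rad/s
τ = P_out/ω = 748/88.8 = 8.423 N·m
In lb·ft: 8.423/1.356 = 6.21 lb·ft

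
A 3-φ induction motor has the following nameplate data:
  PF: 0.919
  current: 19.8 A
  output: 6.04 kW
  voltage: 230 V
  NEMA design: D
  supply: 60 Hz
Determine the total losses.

P_in = √3·V·I·cosφ = 1.732×230×19.8×0.919 = 7249 W
P_out = 6040 W
Losses = P_in − P_out = 7249 − 6040 = 1209 W

1.21 kW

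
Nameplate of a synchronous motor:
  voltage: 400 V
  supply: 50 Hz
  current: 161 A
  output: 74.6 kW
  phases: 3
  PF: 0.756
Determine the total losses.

9730 W

P_in = √3·V·I·cosφ = 1.732×400×161×0.756 = 84325 W
P_out = 74600 W
Losses = P_in − P_out = 84325 − 74600 = 9725 W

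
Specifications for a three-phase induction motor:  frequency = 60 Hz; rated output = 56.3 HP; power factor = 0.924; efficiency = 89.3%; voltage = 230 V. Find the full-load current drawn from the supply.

P_out = 56.3 × 746 = 42000 W
P_in = P_out / η = 42000 / 0.893 = 47032 W
I_L = P_in / (√3·V_L·cosφ) = 47032 / (1.732 × 230 × 0.924) = 128 A

128 A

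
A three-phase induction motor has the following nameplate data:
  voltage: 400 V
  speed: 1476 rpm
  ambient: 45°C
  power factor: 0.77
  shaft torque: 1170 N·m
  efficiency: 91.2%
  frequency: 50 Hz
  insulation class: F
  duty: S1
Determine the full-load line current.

372 A

ω = 2π×1476/60 = 154.6 rad/s; P_out = τω = 1170 × 154.6 = 180882 W
P_in = P_out / η = 180882 / 0.912 = 198336 W
I_L = P_in / (√3·V_L·cosφ) = 198336 / (1.732 × 400 × 0.77) = 372 A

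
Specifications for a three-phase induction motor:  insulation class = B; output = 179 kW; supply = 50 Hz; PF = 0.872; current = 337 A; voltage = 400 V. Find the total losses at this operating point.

24.6 kW

P_in = √3·V·I·cosφ = 1.732×400×337×0.872 = 203589 W
P_out = 179000 W
Losses = P_in − P_out = 203589 − 179000 = 24589 W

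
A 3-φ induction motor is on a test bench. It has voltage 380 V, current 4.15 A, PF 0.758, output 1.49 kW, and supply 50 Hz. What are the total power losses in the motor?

P_in = √3·V·I·cosφ = 1.732×380×4.15×0.758 = 2070 W
P_out = 1490 W
Losses = P_in − P_out = 2070 − 1490 = 580 W

580 W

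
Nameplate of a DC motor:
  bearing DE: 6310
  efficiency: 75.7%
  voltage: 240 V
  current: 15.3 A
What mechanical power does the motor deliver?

P_in = V·I = 240 × 15.3 = 3672 W
P_out = η·P_in = 0.757 × 3672 = 2780 W

2.78 kW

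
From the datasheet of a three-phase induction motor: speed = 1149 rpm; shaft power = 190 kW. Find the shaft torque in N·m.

1580 N·m

ω = 2π × 1149/60 = 120.3 rad/s
τ = P/ω = 190000/120.3 = 1580 N·m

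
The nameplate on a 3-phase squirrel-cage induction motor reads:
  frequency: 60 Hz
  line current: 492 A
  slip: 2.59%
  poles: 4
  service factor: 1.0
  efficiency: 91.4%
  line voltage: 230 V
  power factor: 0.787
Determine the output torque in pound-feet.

P_in = √3·V·I·cosφ = 1.732 × 230 × 492 × 0.787 = 154247 W
P_out = η·P_in = 0.914 × 154247 = 140982 W
n_s = 120×60/4 = 1800 rpm; n = 1800×(1−0.0259) = 1753 rpm
ω = 2π×1753/60 = 183.6 rad/s
τ = P_out/ω = 140982/183.6 = 767.9 N·m
In lb·ft: 767.9/1.356 = 566 lb·ft

566 lb·ft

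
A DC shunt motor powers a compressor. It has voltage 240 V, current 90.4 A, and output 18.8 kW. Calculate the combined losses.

P_in = V·I = 240×90.4 = 21696 W
P_out = 18800 W
Losses = P_in − P_out = 21696 − 18800 = 2896 W

2900 W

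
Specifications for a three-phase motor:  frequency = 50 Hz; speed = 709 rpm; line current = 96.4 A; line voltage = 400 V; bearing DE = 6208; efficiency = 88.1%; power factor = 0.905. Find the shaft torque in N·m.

717 N·m

P_in = √3·V·I·cosφ = 1.732 × 400 × 96.4 × 0.905 = 60441 W
P_out = η·P_in = 0.881 × 60441 = 53249 W
n = 709 rpm
ω = 2π×709/60 = 74.25 rad/s
τ = P_out/ω = 53249/74.25 = 717 N·m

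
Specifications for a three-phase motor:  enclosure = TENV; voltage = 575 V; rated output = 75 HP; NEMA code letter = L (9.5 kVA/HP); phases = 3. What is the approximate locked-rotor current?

715 A

S_LR = 9.5 × 75 = 712.5 kVA
I_LR = S_LR/(√3·V_L) = 712500/(1.732×575) = 715 A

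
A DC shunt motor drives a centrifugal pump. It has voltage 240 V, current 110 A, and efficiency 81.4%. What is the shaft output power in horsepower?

P_in = V·I = 240 × 110 = 26400 W
P_out = η·P_in = 0.814 × 26400 = 21490 W
= 21490/746 = 28.8 HP

28.8 HP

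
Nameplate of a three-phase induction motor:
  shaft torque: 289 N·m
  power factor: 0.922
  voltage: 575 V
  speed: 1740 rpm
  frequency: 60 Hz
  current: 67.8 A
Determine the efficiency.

84.6 %

ω = 2π × 1740/60 = 182.2 rad/s; P_out = τω = 289 × 182.2 = 52656 W
P_in = √3·V_L·I_L·cosφ = 1.732 × 575 × 67.8 × 0.922 = 62255 W
η = P_out / P_in = 52656 / 62255 = 0.846 = 84.6%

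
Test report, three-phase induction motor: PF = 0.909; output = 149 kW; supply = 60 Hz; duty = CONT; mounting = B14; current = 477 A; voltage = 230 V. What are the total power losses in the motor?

23.7 kW

P_in = √3·V·I·cosφ = 1.732×230×477×0.909 = 172726 W
P_out = 149000 W
Losses = P_in − P_out = 172726 − 149000 = 23726 W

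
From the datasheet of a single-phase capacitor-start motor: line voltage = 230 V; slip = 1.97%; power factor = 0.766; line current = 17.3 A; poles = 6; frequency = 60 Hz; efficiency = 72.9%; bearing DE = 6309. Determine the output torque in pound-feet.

13.3 lb·ft

P_in = V·I·cosφ = 230 × 17.3 × 0.766 = 3048 W
P_out = η·P_in = 0.729 × 3048 = 2222 W
n_s = 120×60/6 = 1200 rpm; n = 1200×(1−0.0197) = 1176 rpm
ω = 2π×1176/60 = 123.2 rad/s
τ = P_out/ω = 2222/123.2 = 18.04 N·m
In lb·ft: 18.04/1.356 = 13.3 lb·ft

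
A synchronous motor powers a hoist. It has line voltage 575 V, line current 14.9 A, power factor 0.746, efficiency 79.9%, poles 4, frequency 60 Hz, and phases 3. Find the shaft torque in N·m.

46.9 N·m

P_in = √3·V·I·cosφ = 1.732 × 575 × 14.9 × 0.746 = 11070 W
P_out = η·P_in = 0.799 × 11070 = 8845 W
n = n_s = 120×60/4 = 1800 rpm (synchronous)
ω = 2π×1800/60 = 188.5 rad/s
τ = P_out/ω = 8845/188.5 = 46.9 N·m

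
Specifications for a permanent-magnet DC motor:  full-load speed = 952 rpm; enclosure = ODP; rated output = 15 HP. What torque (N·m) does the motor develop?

112 N·m

P_out = 15 × 746 = 11190 W
ω = 2π × 952/60 = 99.69 rad/s
τ = P_out/ω = 11190/99.69 = 112 N·m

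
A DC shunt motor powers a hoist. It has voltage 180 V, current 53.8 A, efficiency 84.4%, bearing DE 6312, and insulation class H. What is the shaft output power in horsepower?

P_in = V·I = 180 × 53.8 = 9684 W
P_out = η·P_in = 0.844 × 9684 = 8173 W
= 8173/746 = 11 HP

11 HP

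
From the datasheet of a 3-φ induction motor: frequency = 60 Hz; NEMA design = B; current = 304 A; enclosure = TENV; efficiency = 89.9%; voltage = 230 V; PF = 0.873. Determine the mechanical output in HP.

127 HP

P_in = √3·V·I·cosφ = 1.732 × 230 × 304 × 0.873 = 105722 W
P_out = η·P_in = 0.899 × 105722 = 95044 W
= 95044/746 = 127 HP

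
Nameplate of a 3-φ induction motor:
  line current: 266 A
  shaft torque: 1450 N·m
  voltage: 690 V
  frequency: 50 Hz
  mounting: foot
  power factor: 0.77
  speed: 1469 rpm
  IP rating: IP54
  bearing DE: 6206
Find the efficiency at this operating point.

ω = 2π × 1469/60 = 153.8 rad/s; P_out = τω = 1450 × 153.8 = 223010 W
P_in = √3·V_L·I_L·cosφ = 1.732 × 690 × 266 × 0.77 = 244776 W
η = P_out / P_in = 223010 / 244776 = 0.911 = 91.1%

91.1 %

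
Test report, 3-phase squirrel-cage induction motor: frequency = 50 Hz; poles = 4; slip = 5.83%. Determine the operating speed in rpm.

n_s = 120f/p = 120×50/4 = 1500 rpm
n = n_s(1 − s) = 1500 × (1 − 0.0583) = 1413 rpm

1413 rpm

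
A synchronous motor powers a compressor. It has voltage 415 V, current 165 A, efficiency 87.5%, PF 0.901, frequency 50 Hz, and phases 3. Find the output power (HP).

125 HP

P_in = √3·V·I·cosφ = 1.732 × 415 × 165 × 0.901 = 106857 W
P_out = η·P_in = 0.875 × 106857 = 93500 W
= 93500/746 = 125 HP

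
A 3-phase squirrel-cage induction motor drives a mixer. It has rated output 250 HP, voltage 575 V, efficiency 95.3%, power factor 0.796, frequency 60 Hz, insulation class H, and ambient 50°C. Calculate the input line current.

247 A

P_out = 250 × 746 = 186500 W
P_in = P_out / η = 186500 / 0.953 = 195698 W
I_L = P_in / (√3·V_L·cosφ) = 195698 / (1.732 × 575 × 0.796) = 247 A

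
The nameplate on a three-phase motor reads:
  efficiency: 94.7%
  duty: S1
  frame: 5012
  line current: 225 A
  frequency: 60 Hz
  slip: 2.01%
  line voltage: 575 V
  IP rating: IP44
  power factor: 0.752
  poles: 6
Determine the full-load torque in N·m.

1300 N·m

P_in = √3·V·I·cosφ = 1.732 × 575 × 225 × 0.752 = 168506 W
P_out = η·P_in = 0.947 × 168506 = 159575 W
n_s = 120×60/6 = 1200 rpm; n = 1200×(1−0.0201) = 1176 rpm
ω = 2π×1176/60 = 123.2 rad/s
τ = P_out/ω = 159575/123.2 = 1300 N·m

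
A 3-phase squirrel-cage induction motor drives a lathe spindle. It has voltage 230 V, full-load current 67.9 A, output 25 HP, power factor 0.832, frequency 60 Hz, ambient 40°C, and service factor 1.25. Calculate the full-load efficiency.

P_out = 25 × 746 = 18650 W
P_in = √3·V_L·I_L·cosφ = 1.732 × 230 × 67.9 × 0.832 = 22504 W
η = P_out / P_in = 18650 / 22504 = 0.829 = 82.9%

82.9 %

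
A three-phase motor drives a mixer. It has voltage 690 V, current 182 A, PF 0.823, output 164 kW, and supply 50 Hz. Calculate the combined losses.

P_in = √3·V·I·cosφ = 1.732×690×182×0.823 = 179006 W
P_out = 164000 W
Losses = P_in − P_out = 179006 − 164000 = 15006 W

15000 W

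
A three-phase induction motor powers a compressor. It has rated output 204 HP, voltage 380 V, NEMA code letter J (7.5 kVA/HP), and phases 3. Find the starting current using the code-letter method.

2320 A

S_LR = 7.5 × 204 = 1530 kVA
I_LR = S_LR/(√3·V_L) = 1530000/(1.732×380) = 2320 A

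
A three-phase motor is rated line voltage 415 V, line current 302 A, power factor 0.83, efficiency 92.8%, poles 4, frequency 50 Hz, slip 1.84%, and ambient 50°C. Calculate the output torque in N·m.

P_in = √3·V·I·cosφ = 1.732 × 415 × 302 × 0.83 = 180169 W
P_out = η·P_in = 0.928 × 180169 = 167197 W
n_s = 120×50/4 = 1500 rpm; n = 1500×(1−0.0184) = 1472 rpm
ω = 2π×1472/60 = 154.1 rad/s
τ = P_out/ω = 167197/154.1 = 1080 N·m

1080 N·m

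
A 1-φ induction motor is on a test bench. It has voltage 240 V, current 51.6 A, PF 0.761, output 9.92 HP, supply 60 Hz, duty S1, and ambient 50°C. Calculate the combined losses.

2.02 kW

P_in = V·I·cosφ = 240×51.6×0.761 = 9424 W
P_out = 9.92×746 = 7400 W
Losses = P_in − P_out = 9424 − 7400 = 2024 W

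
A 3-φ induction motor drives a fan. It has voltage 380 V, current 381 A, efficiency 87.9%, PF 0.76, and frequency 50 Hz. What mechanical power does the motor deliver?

168 kW

P_in = √3·V·I·cosφ = 1.732 × 380 × 381 × 0.76 = 190577 W
P_out = η·P_in = 0.879 × 190577 = 167517 W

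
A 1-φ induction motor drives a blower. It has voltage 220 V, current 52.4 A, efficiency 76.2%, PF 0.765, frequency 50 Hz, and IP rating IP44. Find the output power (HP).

9.01 HP

P_in = V·I·cosφ = 220 × 52.4 × 0.765 = 8819 W
P_out = η·P_in = 0.762 × 8819 = 6720 W
= 6720/746 = 9.01 HP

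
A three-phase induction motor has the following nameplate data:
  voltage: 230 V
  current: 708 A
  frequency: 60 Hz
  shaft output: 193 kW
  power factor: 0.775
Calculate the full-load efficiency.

P_out = 193 kW = 193000 W
P_in = √3·V_L·I_L·cosφ = 1.732 × 230 × 708 × 0.775 = 218580 W
η = P_out / P_in = 193000 / 218580 = 0.883 = 88.3%

88.3 %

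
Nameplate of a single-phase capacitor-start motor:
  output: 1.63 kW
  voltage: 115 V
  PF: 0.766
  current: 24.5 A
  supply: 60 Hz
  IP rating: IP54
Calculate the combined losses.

P_in = V·I·cosφ = 115×24.5×0.766 = 2158 W
P_out = 1630 W
Losses = P_in − P_out = 2158 − 1630 = 528 W

528 W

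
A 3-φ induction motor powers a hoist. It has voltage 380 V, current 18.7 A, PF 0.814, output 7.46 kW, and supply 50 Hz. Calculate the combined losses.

P_in = √3·V·I·cosφ = 1.732×380×18.7×0.814 = 10018 W
P_out = 7460 W
Losses = P_in − P_out = 10018 − 7460 = 2558 W

2560 W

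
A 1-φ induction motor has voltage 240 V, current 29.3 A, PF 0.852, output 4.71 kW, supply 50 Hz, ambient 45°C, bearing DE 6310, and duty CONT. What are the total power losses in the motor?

P_in = V·I·cosφ = 240×29.3×0.852 = 5991 W
P_out = 4710 W
Losses = P_in − P_out = 5991 − 4710 = 1281 W

1280 W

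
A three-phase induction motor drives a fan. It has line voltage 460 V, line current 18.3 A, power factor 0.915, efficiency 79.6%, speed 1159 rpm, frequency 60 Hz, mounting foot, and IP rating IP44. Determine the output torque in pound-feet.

P_in = √3·V·I·cosφ = 1.732 × 460 × 18.3 × 0.915 = 13341 W
P_out = η·P_in = 0.796 × 13341 = 10619 W
n = 1159 rpm
ω = 2π×1159/60 = 121.4 rad/s
τ = P_out/ω = 10619/121.4 = 87.47 N·m
In lb·ft: 87.47/1.356 = 64.5 lb·ft

64.5 lb·ft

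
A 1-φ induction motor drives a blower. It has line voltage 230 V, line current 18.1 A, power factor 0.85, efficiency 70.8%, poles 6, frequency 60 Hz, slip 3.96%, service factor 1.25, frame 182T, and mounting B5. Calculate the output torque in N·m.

20.8 N·m

P_in = V·I·cosφ = 230 × 18.1 × 0.85 = 3539 W
P_out = η·P_in = 0.708 × 3539 = 2506 W
n_s = 120×60/6 = 1200 rpm; n = 1200×(1−0.0396) = 1152 rpm
ω = 2π×1152/60 = 120.6 rad/s
τ = P_out/ω = 2506/120.6 = 20.8 N·m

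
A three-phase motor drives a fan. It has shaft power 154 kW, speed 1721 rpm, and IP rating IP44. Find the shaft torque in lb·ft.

630 lb·ft

ω = 2π × 1721/60 = 180.2 rad/s
τ = P/ω = 154000/180.2 = 854.6 N·m
In lb·ft: 854.6/1.356 = 630 lb·ft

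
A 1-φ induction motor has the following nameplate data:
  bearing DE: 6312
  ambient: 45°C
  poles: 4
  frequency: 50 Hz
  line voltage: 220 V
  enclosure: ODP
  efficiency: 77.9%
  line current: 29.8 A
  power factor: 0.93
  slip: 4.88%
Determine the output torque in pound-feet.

P_in = V·I·cosφ = 220 × 29.8 × 0.93 = 6097 W
P_out = η·P_in = 0.779 × 6097 = 4750 W
n_s = 120×50/4 = 1500 rpm; n = 1500×(1−0.0488) = 1427 rpm
ω = 2π×1427/60 = 149.4 rad/s
τ = P_out/ω = 4750/149.4 = 31.79 N·m
In lb·ft: 31.79/1.356 = 23.4 lb·ft

23.4 lb·ft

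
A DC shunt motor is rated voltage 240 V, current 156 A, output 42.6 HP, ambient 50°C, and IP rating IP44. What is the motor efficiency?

84.9 %

P_out = 42.6 × 746 = 31780 W
P_in = V·I = 240 × 156 = 37440 W
η = P_out / P_in = 31780 / 37440 = 0.849 = 84.9%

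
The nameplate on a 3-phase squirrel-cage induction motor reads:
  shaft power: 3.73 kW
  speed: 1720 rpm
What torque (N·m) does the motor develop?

20.7 N·m

ω = 2π × 1720/60 = 180.1 rad/s
τ = P/ω = 3730/180.1 = 20.7 N·m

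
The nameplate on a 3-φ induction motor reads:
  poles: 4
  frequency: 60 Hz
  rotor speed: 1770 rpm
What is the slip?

n_s = 120f/p = 120×60/4 = 1800 rpm
s = (n_s − n)/n_s = (1800 − 1770)/1800 = 0.0167

1.67 %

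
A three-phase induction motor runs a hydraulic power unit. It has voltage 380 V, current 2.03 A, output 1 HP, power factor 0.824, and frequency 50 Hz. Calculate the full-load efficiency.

P_out = 1 × 746 = 746 W
P_in = √3·V_L·I_L·cosφ = 1.732 × 380 × 2.03 × 0.824 = 1101 W
η = P_out / P_in = 746 / 1101 = 0.678 = 67.8%

67.8 %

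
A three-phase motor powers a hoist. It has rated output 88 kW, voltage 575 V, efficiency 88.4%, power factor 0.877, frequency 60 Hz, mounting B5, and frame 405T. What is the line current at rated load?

P_out = 88 kW = 88000 W
P_in = P_out / η = 88000 / 0.884 = 99548 W
I_L = P_in / (√3·V_L·cosφ) = 99548 / (1.732 × 575 × 0.877) = 114 A

114 A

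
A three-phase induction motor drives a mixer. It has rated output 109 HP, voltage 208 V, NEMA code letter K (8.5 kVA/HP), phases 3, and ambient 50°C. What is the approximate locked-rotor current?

2570 A

S_LR = 8.5 × 109 = 926.5 kVA
I_LR = S_LR/(√3·V_L) = 926500/(1.732×208) = 2570 A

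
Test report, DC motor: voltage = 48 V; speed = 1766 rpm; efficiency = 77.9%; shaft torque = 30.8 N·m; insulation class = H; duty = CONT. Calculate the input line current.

ω = 2π×1766/60 = 184.9 rad/s; P_out = τω = 30.8 × 184.9 = 5695 W
P_in = P_out / η = 5695 / 0.779 = 7311 W
I = P_in / V = 7311 / 48 = 152 A

152 A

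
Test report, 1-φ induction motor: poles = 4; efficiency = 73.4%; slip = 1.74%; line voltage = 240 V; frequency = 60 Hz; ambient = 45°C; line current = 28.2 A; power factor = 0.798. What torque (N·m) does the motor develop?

21.4 N·m

P_in = V·I·cosφ = 240 × 28.2 × 0.798 = 5401 W
P_out = η·P_in = 0.734 × 5401 = 3964 W
n_s = 120×60/4 = 1800 rpm; n = 1800×(1−0.0174) = 1769 rpm
ω = 2π×1769/60 = 185.2 rad/s
τ = P_out/ω = 3964/185.2 = 21.4 N·m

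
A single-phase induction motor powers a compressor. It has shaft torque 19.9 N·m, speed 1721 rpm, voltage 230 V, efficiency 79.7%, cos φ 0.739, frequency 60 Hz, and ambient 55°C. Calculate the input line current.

ω = 2π×1721/60 = 180.2 rad/s; P_out = τω = 19.9 × 180.2 = 3586 W
P_in = P_out / η = 3586 / 0.797 = 4499 W
I = P_in / (V·cosφ) = 4499 / (230 × 0.739) = 26.5 A

26.5 A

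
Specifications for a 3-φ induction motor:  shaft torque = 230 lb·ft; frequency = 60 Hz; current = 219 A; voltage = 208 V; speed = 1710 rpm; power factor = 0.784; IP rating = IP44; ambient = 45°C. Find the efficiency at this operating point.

90.3 %

τ = 230 lb·ft × 1.356 = 311.9 N·m
ω = 2π × 1710/60 = 179.1 rad/s; P_out = τω = 311.9 × 179.1 = 55861 W
P_in = √3·V_L·I_L·cosφ = 1.732 × 208 × 219 × 0.784 = 61855 W
η = P_out / P_in = 55861 / 61855 = 0.903 = 90.3%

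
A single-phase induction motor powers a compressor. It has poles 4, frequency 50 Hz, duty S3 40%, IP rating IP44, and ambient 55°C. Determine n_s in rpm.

n_s = 120f/p = 120×50/4 = 1500 rpm

1500 rpm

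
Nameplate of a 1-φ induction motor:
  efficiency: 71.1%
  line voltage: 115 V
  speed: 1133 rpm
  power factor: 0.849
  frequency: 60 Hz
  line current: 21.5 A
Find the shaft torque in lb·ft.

P_in = V·I·cosφ = 115 × 21.5 × 0.849 = 2099 W
P_out = η·P_in = 0.711 × 2099 = 1492 W
n = 1133 rpm
ω = 2π×1133/60 = 118.6 rad/s
τ = P_out/ω = 1492/118.6 = 12.58 N·m
In lb·ft: 12.58/1.356 = 9.28 lb·ft

9.28 lb·ft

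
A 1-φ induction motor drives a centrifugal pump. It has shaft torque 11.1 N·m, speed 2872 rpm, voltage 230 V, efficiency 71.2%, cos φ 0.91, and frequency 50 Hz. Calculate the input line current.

ω = 2π×2872/60 = 300.8 rad/s; P_out = τω = 11.1 × 300.8 = 3339 W
P_in = P_out / η = 3339 / 0.712 = 4690 W
I = P_in / (V·cosφ) = 4690 / (230 × 0.91) = 22.4 A

22.4 A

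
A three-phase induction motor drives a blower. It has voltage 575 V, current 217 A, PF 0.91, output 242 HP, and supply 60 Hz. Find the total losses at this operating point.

P_in = √3·V·I·cosφ = 1.732×575×217×0.91 = 196660 W
P_out = 242×746 = 180532 W
Losses = P_in − P_out = 196660 − 180532 = 16128 W

16100 W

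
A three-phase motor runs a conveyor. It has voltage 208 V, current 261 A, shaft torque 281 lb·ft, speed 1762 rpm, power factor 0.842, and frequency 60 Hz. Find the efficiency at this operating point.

88.8 %

τ = 281 lb·ft × 1.356 = 381 N·m
ω = 2π × 1762/60 = 184.5 rad/s; P_out = τω = 381 × 184.5 = 70295 W
P_in = √3·V_L·I_L·cosφ = 1.732 × 208 × 261 × 0.842 = 79171 W
η = P_out / P_in = 70295 / 79171 = 0.888 = 88.8%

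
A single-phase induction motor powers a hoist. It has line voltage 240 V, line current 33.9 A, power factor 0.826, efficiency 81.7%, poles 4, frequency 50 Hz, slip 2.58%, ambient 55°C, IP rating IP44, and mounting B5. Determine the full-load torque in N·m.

P_in = V·I·cosφ = 240 × 33.9 × 0.826 = 6720 W
P_out = η·P_in = 0.817 × 6720 = 5490 W
n_s = 120×50/4 = 1500 rpm; n = 1500×(1−0.0258) = 1461 rpm
ω = 2π×1461/60 = 153 rad/s
τ = P_out/ω = 5490/153 = 35.9 N·m

35.9 N·m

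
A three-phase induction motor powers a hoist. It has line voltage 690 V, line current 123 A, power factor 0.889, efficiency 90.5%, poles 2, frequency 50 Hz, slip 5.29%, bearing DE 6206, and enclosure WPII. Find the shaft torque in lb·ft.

293 lb·ft

P_in = √3·V·I·cosφ = 1.732 × 690 × 123 × 0.889 = 130678 W
P_out = η·P_in = 0.905 × 130678 = 118264 W
n_s = 120×50/2 = 3000 rpm; n = 3000×(1−0.0529) = 2841 rpm
ω = 2π×2841/60 = 297.5 rad/s
τ = P_out/ω = 118264/297.5 = 397.5 N·m
In lb·ft: 397.5/1.356 = 293 lb·ft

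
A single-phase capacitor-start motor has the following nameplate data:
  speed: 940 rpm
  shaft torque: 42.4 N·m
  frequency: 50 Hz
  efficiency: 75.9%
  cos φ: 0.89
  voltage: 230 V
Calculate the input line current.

26.9 A

ω = 2π×940/60 = 98.44 rad/s; P_out = τω = 42.4 × 98.44 = 4174 W
P_in = P_out / η = 4174 / 0.759 = 5499 W
I = P_in / (V·cosφ) = 5499 / (230 × 0.89) = 26.9 A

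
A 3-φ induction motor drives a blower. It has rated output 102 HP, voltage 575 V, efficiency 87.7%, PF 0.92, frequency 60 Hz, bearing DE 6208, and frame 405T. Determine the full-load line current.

94.7 A

P_out = 102 × 746 = 76092 W
P_in = P_out / η = 76092 / 0.877 = 86764 W
I_L = P_in / (√3·V_L·cosφ) = 86764 / (1.732 × 575 × 0.92) = 94.7 A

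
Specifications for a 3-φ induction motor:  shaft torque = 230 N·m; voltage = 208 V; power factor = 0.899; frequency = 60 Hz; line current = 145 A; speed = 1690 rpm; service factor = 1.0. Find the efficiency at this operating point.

86.7 %

ω = 2π × 1690/60 = 177 rad/s; P_out = τω = 230 × 177 = 40710 W
P_in = √3·V_L·I_L·cosφ = 1.732 × 208 × 145 × 0.899 = 46961 W
η = P_out / P_in = 40710 / 46961 = 0.867 = 86.7%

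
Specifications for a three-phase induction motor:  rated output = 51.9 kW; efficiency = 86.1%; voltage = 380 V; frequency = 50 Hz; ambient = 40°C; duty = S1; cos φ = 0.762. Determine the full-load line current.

120 A

P_out = 51.9 kW = 51900 W
P_in = P_out / η = 51900 / 0.861 = 60279 W
I_L = P_in / (√3·V_L·cosφ) = 60279 / (1.732 × 380 × 0.762) = 120 A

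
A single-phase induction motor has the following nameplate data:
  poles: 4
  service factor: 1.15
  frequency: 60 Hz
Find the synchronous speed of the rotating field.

1800 rpm

n_s = 120f/p = 120×60/4 = 1800 rpm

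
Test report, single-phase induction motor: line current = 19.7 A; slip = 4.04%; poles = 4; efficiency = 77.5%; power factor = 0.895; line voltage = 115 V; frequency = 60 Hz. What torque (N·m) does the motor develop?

P_in = V·I·cosφ = 115 × 19.7 × 0.895 = 2028 W
P_out = η·P_in = 0.775 × 2028 = 1572 W
n_s = 120×60/4 = 1800 rpm; n = 1800×(1−0.0404) = 1727 rpm
ω = 2π×1727/60 = 180.9 rad/s
τ = P_out/ω = 1572/180.9 = 8.69 N·m

8.69 N·m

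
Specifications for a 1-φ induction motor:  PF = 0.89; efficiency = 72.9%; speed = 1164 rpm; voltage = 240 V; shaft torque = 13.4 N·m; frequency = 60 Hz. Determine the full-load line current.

ω = 2π×1164/60 = 121.9 rad/s; P_out = τω = 13.4 × 121.9 = 1633 W
P_in = P_out / η = 1633 / 0.729 = 2240 W
I = P_in / (V·cosφ) = 2240 / (240 × 0.89) = 10.5 A

10.5 A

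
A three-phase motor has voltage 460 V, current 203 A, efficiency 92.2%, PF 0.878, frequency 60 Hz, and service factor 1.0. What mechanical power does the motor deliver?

131 kW

P_in = √3·V·I·cosφ = 1.732 × 460 × 203 × 0.878 = 142003 W
P_out = η·P_in = 0.922 × 142003 = 130927 W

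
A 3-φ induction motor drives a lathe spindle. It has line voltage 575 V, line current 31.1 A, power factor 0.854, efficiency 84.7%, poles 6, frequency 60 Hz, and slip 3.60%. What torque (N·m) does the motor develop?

P_in = √3·V·I·cosφ = 1.732 × 575 × 31.1 × 0.854 = 26451 W
P_out = η·P_in = 0.847 × 26451 = 22404 W
n_s = 120×60/6 = 1200 rpm; n = 1200×(1−0.036) = 1157 rpm
ω = 2π×1157/60 = 121.2 rad/s
τ = P_out/ω = 22404/121.2 = 185 N·m

185 N·m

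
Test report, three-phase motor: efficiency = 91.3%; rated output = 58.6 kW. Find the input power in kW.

64.2 kW

P_out = 58600 W
P_in = P_out/η = 58600/0.913 = 64184 W = 64.2 kW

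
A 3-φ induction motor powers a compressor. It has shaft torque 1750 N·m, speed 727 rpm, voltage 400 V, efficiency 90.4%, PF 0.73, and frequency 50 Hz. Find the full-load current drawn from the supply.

291 A

ω = 2π×727/60 = 76.13 rad/s; P_out = τω = 1750 × 76.13 = 133228 W
P_in = P_out / η = 133228 / 0.904 = 147376 W
I_L = P_in / (√3·V_L·cosφ) = 147376 / (1.732 × 400 × 0.73) = 291 A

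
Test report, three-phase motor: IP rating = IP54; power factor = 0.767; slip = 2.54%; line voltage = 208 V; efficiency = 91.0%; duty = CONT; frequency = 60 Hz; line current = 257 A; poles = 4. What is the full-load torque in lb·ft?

259 lb·ft

P_in = √3·V·I·cosφ = 1.732 × 208 × 257 × 0.767 = 71013 W
P_out = η·P_in = 0.91 × 71013 = 64622 W
n_s = 120×60/4 = 1800 rpm; n = 1800×(1−0.0254) = 1754 rpm
ω = 2π×1754/60 = 183.7 rad/s
τ = P_out/ω = 64622/183.7 = 351.8 N·m
In lb·ft: 351.8/1.356 = 259 lb·ft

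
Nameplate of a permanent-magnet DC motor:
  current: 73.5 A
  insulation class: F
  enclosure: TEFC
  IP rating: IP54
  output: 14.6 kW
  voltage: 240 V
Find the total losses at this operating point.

P_in = V·I = 240×73.5 = 17640 W
P_out = 14600 W
Losses = P_in − P_out = 17640 − 14600 = 3040 W

3040 W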